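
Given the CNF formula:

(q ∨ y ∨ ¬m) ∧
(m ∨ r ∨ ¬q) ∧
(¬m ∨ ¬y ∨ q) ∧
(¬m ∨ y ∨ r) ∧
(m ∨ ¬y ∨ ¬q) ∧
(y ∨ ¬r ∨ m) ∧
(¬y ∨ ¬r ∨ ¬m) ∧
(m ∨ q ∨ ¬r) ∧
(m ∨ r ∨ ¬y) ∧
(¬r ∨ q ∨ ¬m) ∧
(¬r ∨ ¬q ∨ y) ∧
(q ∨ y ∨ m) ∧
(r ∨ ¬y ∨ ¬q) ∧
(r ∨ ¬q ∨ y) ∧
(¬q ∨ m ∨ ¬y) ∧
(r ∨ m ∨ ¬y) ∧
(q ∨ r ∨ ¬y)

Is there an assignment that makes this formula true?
No

No, the formula is not satisfiable.

No assignment of truth values to the variables can make all 17 clauses true simultaneously.

The formula is UNSAT (unsatisfiable).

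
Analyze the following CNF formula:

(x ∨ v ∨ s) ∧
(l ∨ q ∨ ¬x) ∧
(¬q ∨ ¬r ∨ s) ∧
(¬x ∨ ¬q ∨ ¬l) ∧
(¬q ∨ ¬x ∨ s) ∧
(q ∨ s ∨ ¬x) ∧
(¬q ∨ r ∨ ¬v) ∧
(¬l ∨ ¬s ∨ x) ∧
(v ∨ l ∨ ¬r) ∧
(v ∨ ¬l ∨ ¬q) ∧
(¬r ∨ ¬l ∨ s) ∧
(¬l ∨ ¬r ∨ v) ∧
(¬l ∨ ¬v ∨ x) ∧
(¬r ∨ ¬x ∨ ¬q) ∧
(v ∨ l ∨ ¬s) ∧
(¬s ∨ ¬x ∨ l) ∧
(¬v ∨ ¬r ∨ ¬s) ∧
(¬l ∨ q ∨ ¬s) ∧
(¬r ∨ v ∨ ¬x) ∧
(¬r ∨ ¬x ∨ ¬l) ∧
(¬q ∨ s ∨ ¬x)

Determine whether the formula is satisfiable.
Yes

Yes, the formula is satisfiable.

One satisfying assignment is: l=False, x=False, q=False, s=False, r=False, v=True

Verification: With this assignment, all 21 clauses evaluate to true.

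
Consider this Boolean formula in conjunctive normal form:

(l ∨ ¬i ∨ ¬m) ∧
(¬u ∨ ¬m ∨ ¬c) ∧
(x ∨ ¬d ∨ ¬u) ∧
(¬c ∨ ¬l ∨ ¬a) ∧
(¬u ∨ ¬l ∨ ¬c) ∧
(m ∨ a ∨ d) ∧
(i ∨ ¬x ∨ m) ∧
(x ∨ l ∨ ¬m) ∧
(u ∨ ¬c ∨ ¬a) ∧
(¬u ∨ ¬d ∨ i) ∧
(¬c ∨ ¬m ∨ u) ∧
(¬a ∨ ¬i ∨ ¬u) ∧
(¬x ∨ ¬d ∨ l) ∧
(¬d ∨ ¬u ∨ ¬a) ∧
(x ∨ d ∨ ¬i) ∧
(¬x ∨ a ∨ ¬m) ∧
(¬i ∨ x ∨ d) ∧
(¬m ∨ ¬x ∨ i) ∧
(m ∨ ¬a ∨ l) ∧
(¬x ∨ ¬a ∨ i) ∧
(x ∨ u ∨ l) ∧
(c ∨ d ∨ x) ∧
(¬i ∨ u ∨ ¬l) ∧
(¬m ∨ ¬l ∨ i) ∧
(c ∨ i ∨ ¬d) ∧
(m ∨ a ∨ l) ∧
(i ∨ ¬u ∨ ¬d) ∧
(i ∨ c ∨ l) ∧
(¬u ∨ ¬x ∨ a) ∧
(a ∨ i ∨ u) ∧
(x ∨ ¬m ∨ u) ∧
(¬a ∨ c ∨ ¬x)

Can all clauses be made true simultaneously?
No

No, the formula is not satisfiable.

No assignment of truth values to the variables can make all 32 clauses true simultaneously.

The formula is UNSAT (unsatisfiable).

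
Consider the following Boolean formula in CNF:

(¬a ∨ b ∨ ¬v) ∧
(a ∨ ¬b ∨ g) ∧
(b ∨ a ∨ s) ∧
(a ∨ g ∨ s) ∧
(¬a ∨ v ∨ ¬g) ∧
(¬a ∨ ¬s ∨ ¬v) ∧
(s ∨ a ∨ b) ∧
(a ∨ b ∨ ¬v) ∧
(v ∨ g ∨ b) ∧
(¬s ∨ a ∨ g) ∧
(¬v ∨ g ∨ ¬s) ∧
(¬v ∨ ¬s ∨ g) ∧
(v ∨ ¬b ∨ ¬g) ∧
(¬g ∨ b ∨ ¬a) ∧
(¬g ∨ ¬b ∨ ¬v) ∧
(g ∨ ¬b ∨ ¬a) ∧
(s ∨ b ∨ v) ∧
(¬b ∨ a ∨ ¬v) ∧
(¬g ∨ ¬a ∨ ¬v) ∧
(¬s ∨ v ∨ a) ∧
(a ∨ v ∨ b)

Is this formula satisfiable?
No

No, the formula is not satisfiable.

No assignment of truth values to the variables can make all 21 clauses true simultaneously.

The formula is UNSAT (unsatisfiable).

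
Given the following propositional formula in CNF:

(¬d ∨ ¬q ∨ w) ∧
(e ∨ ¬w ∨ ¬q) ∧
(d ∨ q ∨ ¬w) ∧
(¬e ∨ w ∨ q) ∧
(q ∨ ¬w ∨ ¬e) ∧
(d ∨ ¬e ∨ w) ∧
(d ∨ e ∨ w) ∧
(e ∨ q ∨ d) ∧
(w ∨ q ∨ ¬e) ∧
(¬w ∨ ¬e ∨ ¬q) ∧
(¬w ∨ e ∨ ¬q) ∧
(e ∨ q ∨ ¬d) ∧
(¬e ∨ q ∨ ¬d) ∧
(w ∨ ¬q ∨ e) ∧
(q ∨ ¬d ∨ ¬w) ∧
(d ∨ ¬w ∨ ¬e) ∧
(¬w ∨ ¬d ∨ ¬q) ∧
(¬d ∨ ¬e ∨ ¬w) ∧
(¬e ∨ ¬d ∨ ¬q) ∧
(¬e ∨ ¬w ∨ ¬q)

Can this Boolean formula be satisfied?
No

No, the formula is not satisfiable.

No assignment of truth values to the variables can make all 20 clauses true simultaneously.

The formula is UNSAT (unsatisfiable).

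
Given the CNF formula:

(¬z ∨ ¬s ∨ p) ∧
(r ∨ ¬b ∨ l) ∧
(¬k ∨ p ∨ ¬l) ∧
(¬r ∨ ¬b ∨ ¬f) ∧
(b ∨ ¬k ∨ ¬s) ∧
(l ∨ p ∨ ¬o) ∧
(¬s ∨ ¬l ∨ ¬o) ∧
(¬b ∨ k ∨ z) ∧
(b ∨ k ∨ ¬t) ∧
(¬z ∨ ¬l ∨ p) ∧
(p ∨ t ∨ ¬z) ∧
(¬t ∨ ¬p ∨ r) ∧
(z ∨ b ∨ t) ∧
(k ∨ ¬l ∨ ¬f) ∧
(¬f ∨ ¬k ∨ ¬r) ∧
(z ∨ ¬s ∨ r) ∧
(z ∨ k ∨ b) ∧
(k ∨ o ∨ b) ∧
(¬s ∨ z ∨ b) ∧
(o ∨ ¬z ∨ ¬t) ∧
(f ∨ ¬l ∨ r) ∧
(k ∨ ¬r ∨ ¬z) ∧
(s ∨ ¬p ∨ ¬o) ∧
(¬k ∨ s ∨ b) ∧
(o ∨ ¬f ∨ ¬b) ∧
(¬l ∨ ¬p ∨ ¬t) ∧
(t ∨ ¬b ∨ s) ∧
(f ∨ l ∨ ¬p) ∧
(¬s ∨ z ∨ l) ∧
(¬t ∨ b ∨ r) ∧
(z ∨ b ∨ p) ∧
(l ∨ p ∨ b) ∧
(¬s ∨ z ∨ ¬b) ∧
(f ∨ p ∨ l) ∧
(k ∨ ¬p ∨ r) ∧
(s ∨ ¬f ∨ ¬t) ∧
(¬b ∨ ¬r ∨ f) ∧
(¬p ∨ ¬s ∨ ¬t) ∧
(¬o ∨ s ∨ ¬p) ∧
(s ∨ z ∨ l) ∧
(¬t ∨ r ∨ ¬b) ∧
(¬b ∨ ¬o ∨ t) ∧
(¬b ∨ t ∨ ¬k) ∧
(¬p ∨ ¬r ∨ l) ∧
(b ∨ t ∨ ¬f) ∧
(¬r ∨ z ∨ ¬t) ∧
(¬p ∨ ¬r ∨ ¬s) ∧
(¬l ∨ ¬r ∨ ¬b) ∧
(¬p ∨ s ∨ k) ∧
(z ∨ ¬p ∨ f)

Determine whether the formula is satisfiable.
No

No, the formula is not satisfiable.

No assignment of truth values to the variables can make all 50 clauses true simultaneously.

The formula is UNSAT (unsatisfiable).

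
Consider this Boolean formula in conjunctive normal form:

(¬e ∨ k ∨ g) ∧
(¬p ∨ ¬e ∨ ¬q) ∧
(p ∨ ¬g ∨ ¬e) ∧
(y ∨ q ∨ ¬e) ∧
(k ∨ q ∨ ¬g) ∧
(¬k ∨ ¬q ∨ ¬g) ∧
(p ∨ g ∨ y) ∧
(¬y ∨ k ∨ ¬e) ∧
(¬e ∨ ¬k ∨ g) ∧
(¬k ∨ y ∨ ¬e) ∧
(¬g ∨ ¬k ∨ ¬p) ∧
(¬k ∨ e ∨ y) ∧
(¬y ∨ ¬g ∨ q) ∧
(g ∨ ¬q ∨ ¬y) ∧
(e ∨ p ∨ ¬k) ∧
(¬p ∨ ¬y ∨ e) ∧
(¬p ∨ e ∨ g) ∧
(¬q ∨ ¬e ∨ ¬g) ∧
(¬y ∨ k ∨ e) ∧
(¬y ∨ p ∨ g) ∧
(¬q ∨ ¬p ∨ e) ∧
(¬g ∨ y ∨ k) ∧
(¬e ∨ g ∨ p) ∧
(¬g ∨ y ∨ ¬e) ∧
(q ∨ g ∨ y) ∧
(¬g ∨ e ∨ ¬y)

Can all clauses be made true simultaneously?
No

No, the formula is not satisfiable.

No assignment of truth values to the variables can make all 26 clauses true simultaneously.

The formula is UNSAT (unsatisfiable).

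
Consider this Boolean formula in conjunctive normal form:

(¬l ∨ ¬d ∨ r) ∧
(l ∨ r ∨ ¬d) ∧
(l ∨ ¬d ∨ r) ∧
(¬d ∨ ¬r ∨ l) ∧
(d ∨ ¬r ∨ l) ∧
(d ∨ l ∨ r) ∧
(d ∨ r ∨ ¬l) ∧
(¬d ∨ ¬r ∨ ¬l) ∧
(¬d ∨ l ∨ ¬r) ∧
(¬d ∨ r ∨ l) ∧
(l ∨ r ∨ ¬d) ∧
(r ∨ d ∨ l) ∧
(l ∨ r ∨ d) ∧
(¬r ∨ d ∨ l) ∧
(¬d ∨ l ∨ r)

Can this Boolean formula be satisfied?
Yes

Yes, the formula is satisfiable.

One satisfying assignment is: d=False, l=True, r=True

Verification: With this assignment, all 15 clauses evaluate to true.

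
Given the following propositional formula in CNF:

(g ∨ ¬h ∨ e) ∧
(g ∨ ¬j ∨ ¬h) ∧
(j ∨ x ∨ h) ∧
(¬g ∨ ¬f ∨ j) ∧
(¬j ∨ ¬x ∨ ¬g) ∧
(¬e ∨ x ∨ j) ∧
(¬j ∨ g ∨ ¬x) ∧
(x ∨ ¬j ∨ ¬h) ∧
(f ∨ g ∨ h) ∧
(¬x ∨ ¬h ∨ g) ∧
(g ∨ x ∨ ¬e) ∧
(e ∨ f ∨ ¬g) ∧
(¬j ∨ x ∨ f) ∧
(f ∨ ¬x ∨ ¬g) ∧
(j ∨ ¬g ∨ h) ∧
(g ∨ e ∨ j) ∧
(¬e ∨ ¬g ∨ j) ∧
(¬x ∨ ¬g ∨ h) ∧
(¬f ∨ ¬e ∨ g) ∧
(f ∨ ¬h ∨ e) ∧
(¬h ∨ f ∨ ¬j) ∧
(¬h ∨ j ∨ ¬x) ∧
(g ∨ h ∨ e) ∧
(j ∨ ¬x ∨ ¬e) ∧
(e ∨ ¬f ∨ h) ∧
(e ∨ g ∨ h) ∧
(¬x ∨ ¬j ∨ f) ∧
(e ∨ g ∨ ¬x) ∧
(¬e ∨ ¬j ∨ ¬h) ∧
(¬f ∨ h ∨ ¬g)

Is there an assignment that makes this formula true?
No

No, the formula is not satisfiable.

No assignment of truth values to the variables can make all 30 clauses true simultaneously.

The formula is UNSAT (unsatisfiable).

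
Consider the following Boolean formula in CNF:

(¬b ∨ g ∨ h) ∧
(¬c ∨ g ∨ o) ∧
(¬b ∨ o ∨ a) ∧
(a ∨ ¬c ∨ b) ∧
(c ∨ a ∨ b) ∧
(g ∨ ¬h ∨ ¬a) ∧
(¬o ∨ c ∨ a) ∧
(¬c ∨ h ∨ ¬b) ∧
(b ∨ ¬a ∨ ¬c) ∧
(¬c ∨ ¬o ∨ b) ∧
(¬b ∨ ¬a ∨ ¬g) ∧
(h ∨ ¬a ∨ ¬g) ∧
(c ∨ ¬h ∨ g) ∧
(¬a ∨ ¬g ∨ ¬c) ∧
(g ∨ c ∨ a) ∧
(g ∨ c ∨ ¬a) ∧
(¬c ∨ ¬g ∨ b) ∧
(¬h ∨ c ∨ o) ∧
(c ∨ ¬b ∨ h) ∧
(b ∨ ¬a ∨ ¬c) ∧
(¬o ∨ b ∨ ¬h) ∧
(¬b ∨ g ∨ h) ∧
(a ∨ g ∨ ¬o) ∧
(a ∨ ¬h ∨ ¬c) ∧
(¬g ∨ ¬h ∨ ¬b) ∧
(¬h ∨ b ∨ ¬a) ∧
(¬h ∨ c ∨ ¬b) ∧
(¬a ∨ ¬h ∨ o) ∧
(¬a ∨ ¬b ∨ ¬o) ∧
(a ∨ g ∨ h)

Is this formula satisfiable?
No

No, the formula is not satisfiable.

No assignment of truth values to the variables can make all 30 clauses true simultaneously.

The formula is UNSAT (unsatisfiable).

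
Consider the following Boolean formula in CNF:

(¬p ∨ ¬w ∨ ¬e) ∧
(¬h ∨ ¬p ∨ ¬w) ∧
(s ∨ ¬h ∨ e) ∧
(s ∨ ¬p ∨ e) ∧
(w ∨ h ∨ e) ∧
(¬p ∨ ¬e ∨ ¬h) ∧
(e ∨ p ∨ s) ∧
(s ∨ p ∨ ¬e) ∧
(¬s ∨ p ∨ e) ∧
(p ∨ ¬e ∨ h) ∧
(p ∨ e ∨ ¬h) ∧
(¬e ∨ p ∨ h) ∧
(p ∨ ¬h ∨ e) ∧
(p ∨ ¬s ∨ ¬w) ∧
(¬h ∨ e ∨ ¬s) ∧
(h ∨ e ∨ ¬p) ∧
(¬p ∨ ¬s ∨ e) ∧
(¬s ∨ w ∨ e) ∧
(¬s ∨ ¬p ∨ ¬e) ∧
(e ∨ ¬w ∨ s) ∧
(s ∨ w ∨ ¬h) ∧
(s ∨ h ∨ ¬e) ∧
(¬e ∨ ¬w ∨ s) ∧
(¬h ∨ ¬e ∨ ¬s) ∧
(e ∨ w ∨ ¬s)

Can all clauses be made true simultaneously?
No

No, the formula is not satisfiable.

No assignment of truth values to the variables can make all 25 clauses true simultaneously.

The formula is UNSAT (unsatisfiable).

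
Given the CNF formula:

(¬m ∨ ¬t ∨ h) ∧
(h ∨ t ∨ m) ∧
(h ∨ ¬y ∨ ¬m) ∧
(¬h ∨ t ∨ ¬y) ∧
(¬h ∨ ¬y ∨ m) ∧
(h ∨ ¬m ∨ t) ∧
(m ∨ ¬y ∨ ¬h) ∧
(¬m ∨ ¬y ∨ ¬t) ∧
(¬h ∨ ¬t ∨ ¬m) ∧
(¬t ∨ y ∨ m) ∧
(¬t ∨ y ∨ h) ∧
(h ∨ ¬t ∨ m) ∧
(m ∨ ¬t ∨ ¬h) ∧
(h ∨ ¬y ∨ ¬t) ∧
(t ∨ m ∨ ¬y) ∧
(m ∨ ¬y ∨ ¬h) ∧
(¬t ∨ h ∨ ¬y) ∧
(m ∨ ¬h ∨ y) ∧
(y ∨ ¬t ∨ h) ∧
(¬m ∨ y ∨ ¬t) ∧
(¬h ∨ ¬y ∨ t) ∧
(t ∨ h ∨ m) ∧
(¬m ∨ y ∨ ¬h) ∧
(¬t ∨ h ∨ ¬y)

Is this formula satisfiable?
No

No, the formula is not satisfiable.

No assignment of truth values to the variables can make all 24 clauses true simultaneously.

The formula is UNSAT (unsatisfiable).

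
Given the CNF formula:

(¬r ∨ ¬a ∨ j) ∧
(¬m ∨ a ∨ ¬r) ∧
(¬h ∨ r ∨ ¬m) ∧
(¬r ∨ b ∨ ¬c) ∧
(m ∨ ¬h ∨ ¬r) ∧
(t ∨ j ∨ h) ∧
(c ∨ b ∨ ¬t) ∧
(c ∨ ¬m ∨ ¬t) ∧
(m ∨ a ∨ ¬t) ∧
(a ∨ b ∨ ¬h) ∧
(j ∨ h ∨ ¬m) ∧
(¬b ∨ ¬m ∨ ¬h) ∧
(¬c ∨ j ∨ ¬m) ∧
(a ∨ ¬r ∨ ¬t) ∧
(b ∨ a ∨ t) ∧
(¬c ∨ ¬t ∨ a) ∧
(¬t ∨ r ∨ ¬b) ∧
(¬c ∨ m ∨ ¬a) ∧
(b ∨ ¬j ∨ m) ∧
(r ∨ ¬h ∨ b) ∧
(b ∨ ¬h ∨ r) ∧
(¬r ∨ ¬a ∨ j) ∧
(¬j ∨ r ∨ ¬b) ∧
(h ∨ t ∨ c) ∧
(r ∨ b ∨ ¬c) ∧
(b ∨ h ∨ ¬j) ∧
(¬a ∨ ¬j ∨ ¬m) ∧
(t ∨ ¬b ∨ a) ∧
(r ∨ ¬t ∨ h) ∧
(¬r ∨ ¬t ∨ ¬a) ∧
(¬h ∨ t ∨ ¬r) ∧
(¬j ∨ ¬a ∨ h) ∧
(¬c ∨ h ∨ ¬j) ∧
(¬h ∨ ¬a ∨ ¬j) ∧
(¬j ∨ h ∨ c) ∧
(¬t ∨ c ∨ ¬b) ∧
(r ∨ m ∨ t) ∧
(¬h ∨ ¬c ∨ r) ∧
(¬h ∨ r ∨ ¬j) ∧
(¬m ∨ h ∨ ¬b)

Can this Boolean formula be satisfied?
No

No, the formula is not satisfiable.

No assignment of truth values to the variables can make all 40 clauses true simultaneously.

The formula is UNSAT (unsatisfiable).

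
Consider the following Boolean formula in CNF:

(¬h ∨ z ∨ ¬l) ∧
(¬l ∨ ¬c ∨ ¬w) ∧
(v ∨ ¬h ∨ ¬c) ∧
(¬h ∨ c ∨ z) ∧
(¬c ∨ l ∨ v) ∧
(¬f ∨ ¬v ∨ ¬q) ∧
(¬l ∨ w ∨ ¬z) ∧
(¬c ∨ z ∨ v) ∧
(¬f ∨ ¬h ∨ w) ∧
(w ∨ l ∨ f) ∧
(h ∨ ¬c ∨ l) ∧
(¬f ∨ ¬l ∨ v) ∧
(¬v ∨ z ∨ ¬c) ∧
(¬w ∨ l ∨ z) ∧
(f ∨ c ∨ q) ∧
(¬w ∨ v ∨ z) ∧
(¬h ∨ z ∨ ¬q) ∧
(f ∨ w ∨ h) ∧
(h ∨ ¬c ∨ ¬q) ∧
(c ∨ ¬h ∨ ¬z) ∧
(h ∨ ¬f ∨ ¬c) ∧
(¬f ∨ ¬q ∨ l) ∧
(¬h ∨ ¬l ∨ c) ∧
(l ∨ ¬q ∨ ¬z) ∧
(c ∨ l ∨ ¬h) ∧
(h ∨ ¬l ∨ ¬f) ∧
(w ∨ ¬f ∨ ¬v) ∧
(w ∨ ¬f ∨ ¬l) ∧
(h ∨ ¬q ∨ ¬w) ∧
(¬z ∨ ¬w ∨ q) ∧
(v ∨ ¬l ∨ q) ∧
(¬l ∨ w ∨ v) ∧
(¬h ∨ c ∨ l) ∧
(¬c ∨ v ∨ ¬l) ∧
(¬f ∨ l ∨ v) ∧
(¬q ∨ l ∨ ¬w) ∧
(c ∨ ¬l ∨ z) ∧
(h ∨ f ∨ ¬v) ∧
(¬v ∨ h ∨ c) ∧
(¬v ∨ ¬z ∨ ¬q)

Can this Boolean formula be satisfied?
No

No, the formula is not satisfiable.

No assignment of truth values to the variables can make all 40 clauses true simultaneously.

The formula is UNSAT (unsatisfiable).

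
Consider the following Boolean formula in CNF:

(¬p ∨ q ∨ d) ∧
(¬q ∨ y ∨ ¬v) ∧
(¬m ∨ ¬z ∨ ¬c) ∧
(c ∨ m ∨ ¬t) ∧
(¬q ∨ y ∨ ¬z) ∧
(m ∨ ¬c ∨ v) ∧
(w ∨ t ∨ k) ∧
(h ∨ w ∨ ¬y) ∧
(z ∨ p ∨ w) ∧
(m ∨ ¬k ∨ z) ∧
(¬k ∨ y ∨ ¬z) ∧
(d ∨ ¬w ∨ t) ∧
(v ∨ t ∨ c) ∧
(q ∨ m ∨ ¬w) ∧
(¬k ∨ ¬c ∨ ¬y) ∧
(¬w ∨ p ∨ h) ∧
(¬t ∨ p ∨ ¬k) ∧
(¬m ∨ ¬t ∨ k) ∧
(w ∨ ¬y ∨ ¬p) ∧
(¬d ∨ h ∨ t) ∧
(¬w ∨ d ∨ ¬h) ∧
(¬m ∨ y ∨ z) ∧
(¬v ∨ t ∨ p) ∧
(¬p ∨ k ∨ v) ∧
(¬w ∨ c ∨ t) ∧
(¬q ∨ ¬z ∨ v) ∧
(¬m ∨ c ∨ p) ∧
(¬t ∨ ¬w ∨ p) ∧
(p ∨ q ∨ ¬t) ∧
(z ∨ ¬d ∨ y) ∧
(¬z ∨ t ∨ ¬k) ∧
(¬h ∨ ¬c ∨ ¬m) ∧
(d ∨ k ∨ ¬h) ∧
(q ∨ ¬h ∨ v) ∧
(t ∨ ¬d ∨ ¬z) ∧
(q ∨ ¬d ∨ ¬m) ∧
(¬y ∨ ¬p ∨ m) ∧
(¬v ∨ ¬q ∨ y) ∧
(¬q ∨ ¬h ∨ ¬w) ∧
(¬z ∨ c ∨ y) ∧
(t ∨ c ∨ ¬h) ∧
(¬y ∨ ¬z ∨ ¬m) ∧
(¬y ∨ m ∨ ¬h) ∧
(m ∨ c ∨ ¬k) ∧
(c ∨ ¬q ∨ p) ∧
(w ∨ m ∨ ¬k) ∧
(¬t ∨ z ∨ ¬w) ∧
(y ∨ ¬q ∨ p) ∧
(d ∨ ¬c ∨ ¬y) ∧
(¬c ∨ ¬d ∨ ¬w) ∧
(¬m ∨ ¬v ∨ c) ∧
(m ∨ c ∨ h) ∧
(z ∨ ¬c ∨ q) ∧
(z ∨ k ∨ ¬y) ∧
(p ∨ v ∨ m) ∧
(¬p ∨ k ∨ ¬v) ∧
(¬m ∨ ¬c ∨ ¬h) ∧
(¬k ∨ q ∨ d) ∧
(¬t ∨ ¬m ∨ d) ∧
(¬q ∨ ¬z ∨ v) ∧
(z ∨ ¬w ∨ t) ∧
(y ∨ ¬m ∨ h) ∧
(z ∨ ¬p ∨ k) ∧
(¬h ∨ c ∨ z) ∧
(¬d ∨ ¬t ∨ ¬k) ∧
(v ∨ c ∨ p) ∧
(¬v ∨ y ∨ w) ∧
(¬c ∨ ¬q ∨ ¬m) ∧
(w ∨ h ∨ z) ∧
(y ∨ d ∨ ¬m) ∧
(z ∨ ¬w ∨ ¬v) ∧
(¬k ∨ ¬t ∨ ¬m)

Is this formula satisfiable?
No

No, the formula is not satisfiable.

No assignment of truth values to the variables can make all 72 clauses true simultaneously.

The formula is UNSAT (unsatisfiable).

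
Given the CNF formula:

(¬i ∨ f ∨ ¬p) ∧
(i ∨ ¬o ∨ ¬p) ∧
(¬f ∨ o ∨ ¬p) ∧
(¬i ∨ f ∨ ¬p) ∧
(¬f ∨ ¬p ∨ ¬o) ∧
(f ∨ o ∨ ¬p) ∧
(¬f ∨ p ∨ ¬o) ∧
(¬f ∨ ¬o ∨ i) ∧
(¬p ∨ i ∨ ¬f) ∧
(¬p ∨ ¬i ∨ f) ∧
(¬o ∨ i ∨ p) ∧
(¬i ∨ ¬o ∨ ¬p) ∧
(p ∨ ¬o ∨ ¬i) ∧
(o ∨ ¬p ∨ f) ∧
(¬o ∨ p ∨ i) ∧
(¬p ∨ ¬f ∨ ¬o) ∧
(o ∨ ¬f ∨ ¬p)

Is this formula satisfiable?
Yes

Yes, the formula is satisfiable.

One satisfying assignment is: p=False, f=False, o=False, i=False

Verification: With this assignment, all 17 clauses evaluate to true.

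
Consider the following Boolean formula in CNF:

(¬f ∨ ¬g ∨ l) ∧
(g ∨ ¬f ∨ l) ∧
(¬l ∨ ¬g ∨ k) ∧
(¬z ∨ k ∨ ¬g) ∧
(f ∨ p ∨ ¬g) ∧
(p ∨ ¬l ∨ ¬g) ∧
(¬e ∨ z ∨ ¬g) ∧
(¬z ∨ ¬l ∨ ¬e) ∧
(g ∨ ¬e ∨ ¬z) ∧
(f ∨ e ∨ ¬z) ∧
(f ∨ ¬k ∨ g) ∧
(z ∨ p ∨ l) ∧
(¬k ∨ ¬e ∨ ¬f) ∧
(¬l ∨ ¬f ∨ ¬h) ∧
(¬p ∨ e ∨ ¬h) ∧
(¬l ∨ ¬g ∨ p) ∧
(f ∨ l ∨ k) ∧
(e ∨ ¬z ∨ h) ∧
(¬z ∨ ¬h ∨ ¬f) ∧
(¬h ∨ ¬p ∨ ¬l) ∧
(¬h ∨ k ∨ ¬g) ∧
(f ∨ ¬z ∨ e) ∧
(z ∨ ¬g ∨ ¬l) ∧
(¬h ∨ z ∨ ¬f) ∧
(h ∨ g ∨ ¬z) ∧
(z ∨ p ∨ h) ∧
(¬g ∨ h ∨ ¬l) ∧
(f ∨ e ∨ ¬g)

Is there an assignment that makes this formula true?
Yes

Yes, the formula is satisfiable.

One satisfying assignment is: k=False, g=False, p=False, z=False, l=True, h=True, e=False, f=False

Verification: With this assignment, all 28 clauses evaluate to true.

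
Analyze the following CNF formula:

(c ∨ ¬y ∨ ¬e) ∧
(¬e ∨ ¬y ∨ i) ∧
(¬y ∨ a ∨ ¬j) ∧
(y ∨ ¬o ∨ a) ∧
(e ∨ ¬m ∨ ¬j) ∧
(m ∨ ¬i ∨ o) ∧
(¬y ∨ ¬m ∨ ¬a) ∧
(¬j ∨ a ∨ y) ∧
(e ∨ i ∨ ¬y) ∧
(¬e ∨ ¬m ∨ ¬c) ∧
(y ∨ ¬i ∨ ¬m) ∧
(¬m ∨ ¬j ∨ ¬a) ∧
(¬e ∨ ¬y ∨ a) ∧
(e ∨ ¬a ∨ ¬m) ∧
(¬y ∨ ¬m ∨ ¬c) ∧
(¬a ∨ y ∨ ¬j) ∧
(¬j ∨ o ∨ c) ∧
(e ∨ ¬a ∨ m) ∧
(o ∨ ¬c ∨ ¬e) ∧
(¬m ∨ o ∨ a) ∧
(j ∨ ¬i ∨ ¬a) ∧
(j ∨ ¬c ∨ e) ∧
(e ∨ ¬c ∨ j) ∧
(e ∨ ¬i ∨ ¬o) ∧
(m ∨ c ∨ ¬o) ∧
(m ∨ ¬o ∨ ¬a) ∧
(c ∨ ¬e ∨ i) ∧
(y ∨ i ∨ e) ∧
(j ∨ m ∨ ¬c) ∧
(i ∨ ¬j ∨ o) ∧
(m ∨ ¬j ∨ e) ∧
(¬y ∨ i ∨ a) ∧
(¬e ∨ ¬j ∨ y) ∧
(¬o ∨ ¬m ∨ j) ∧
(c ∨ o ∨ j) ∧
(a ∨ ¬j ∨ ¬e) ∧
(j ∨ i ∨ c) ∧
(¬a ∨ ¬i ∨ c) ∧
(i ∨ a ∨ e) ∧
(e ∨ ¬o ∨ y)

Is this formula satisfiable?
No

No, the formula is not satisfiable.

No assignment of truth values to the variables can make all 40 clauses true simultaneously.

The formula is UNSAT (unsatisfiable).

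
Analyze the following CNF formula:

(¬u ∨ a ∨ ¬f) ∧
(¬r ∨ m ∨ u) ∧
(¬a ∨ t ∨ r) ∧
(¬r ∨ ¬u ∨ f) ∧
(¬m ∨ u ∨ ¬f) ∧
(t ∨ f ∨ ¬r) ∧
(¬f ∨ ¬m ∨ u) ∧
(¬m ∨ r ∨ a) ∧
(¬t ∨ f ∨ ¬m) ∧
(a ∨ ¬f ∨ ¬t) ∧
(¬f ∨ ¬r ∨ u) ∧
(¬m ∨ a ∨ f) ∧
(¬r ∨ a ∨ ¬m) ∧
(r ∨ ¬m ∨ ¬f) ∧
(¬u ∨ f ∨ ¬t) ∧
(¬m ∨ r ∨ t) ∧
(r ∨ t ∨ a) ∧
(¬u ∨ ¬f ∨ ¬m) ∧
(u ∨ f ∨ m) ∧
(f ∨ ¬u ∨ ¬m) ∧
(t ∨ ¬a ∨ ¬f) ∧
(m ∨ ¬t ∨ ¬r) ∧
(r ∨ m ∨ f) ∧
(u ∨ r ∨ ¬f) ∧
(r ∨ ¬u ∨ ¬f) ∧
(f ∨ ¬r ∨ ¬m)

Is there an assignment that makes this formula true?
No

No, the formula is not satisfiable.

No assignment of truth values to the variables can make all 26 clauses true simultaneously.

The formula is UNSAT (unsatisfiable).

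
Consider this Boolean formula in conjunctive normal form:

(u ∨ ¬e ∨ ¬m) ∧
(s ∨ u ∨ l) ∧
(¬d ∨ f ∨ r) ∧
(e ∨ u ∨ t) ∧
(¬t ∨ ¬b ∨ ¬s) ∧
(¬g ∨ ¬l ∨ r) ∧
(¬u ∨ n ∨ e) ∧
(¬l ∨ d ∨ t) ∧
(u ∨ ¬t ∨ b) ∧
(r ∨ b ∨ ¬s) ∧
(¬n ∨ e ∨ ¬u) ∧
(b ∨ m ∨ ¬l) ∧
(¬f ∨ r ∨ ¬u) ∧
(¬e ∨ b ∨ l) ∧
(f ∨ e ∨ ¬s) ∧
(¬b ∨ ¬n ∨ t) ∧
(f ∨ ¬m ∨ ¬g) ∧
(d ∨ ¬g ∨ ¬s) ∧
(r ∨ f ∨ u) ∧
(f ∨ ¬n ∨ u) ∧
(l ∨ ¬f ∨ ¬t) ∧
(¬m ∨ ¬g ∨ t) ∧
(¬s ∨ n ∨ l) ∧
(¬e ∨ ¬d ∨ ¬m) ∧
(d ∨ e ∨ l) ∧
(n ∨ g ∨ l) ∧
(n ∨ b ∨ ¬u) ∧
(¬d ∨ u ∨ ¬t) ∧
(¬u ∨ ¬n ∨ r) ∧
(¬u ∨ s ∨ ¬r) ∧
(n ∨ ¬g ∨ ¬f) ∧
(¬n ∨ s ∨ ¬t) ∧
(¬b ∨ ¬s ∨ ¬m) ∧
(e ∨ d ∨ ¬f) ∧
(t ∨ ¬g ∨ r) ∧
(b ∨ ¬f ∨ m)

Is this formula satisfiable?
Yes

Yes, the formula is satisfiable.

One satisfying assignment is: b=False, s=True, d=False, e=True, l=True, m=True, g=False, n=True, f=False, u=True, r=True, t=True

Verification: With this assignment, all 36 clauses evaluate to true.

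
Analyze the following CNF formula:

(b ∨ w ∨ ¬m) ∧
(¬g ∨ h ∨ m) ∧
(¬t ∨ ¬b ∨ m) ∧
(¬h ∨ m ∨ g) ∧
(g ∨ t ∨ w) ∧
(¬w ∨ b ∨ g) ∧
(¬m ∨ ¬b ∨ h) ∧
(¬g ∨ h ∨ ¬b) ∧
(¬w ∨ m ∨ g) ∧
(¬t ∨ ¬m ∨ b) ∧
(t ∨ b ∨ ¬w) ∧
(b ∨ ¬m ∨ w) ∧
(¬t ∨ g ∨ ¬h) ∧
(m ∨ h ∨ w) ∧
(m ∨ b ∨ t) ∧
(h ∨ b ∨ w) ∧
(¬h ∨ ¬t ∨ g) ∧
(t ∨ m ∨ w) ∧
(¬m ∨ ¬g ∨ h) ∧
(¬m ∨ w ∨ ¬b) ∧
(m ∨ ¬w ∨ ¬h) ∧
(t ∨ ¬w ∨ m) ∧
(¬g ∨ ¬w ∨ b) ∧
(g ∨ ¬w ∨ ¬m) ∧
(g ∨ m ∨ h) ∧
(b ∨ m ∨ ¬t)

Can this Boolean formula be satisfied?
Yes

Yes, the formula is satisfiable.

One satisfying assignment is: g=True, h=True, t=False, m=True, b=True, w=True

Verification: With this assignment, all 26 clauses evaluate to true.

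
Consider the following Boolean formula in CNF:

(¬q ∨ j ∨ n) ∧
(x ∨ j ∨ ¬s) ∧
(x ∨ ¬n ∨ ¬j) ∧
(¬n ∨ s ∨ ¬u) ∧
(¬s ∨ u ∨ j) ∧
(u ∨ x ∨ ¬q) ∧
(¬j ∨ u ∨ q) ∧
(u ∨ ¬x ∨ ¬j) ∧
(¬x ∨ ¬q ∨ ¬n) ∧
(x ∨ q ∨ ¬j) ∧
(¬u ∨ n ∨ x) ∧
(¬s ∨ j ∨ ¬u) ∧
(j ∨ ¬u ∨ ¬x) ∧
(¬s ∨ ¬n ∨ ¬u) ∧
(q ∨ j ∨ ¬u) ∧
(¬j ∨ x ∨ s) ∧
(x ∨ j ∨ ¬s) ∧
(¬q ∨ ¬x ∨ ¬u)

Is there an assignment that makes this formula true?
Yes

Yes, the formula is satisfiable.

One satisfying assignment is: x=False, j=False, q=False, s=False, n=False, u=False

Verification: With this assignment, all 18 clauses evaluate to true.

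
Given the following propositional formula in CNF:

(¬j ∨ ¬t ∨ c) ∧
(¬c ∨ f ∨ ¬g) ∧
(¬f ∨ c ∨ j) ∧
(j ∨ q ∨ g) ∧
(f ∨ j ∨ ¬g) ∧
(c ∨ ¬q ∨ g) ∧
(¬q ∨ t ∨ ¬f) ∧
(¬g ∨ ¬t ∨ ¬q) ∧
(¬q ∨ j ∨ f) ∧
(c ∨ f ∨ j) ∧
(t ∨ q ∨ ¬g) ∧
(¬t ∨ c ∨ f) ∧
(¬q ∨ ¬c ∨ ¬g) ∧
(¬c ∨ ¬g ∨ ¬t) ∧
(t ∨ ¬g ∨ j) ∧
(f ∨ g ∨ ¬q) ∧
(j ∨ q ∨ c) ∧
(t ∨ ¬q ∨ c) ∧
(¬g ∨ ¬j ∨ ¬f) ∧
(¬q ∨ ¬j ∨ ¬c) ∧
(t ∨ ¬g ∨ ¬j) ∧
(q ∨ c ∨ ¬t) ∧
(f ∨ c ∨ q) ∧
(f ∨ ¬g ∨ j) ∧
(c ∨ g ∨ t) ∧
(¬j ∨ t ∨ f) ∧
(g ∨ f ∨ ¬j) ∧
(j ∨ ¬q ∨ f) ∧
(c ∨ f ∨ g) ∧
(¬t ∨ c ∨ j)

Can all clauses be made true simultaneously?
Yes

Yes, the formula is satisfiable.

One satisfying assignment is: j=False, c=True, q=True, t=True, g=False, f=True

Verification: With this assignment, all 30 clauses evaluate to true.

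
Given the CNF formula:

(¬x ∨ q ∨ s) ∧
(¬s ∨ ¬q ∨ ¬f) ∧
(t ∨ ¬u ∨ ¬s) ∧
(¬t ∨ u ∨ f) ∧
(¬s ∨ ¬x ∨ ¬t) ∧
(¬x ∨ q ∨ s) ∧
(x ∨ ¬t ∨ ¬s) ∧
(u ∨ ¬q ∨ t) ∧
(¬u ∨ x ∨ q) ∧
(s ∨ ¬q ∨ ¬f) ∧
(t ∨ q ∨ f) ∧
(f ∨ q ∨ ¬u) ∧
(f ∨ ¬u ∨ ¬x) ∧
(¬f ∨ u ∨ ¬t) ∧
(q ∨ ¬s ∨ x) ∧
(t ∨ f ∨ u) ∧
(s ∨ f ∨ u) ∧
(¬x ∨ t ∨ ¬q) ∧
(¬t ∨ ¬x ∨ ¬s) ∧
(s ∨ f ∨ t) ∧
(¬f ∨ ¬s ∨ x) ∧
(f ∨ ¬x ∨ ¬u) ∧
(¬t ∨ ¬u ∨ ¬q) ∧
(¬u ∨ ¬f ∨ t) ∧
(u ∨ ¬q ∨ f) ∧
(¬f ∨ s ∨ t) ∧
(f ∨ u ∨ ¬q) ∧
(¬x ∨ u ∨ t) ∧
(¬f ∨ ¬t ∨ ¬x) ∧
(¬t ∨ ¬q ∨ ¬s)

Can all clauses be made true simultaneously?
No

No, the formula is not satisfiable.

No assignment of truth values to the variables can make all 30 clauses true simultaneously.

The formula is UNSAT (unsatisfiable).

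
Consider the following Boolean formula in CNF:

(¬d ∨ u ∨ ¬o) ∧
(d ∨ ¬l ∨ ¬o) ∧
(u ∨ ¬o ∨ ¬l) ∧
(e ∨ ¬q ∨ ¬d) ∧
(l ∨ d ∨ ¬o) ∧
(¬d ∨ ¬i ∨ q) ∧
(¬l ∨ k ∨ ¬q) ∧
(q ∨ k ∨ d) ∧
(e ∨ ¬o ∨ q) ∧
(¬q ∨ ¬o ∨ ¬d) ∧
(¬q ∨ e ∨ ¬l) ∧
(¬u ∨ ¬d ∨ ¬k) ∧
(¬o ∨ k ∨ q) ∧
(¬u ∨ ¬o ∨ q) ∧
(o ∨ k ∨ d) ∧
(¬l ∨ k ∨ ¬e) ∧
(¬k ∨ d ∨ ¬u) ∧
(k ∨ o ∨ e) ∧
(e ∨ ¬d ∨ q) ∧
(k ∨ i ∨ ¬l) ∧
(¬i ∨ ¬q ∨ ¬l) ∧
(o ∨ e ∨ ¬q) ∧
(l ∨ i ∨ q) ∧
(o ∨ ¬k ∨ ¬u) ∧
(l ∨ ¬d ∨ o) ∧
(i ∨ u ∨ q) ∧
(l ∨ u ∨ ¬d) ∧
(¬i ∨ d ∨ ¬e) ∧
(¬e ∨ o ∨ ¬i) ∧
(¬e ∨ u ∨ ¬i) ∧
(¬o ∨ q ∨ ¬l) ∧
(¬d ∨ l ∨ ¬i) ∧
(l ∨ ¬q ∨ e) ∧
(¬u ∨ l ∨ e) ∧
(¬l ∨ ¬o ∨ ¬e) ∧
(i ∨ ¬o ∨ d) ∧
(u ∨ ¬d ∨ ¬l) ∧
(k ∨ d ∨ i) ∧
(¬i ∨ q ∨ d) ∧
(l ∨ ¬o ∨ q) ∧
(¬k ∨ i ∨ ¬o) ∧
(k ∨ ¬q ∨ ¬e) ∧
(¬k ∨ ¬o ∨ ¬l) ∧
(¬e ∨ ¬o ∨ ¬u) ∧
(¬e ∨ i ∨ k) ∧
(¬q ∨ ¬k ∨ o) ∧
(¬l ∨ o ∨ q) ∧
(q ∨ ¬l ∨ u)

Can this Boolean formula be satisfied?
No

No, the formula is not satisfiable.

No assignment of truth values to the variables can make all 48 clauses true simultaneously.

The formula is UNSAT (unsatisfiable).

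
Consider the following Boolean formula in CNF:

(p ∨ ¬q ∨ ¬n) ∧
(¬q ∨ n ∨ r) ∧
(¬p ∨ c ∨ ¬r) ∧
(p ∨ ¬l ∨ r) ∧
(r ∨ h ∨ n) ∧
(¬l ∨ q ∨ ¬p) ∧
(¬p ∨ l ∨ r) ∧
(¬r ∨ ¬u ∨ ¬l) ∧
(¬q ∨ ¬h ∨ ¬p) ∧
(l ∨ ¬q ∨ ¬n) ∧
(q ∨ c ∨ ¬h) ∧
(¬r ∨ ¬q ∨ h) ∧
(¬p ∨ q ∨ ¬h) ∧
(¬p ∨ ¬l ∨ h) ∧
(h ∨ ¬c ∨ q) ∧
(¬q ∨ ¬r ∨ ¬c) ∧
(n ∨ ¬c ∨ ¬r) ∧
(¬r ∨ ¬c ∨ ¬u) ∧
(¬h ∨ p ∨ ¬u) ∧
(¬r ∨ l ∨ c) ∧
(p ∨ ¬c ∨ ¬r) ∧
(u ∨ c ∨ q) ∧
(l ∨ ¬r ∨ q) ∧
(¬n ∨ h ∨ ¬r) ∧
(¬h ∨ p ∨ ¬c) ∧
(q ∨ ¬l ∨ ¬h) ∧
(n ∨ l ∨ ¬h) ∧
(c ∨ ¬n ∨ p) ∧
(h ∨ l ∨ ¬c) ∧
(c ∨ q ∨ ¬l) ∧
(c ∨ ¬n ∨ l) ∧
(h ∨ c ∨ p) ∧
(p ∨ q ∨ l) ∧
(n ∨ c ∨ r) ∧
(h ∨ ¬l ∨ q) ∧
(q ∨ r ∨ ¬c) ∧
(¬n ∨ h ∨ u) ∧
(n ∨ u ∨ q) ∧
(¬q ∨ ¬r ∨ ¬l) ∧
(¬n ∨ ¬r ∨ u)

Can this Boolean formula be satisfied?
No

No, the formula is not satisfiable.

No assignment of truth values to the variables can make all 40 clauses true simultaneously.

The formula is UNSAT (unsatisfiable).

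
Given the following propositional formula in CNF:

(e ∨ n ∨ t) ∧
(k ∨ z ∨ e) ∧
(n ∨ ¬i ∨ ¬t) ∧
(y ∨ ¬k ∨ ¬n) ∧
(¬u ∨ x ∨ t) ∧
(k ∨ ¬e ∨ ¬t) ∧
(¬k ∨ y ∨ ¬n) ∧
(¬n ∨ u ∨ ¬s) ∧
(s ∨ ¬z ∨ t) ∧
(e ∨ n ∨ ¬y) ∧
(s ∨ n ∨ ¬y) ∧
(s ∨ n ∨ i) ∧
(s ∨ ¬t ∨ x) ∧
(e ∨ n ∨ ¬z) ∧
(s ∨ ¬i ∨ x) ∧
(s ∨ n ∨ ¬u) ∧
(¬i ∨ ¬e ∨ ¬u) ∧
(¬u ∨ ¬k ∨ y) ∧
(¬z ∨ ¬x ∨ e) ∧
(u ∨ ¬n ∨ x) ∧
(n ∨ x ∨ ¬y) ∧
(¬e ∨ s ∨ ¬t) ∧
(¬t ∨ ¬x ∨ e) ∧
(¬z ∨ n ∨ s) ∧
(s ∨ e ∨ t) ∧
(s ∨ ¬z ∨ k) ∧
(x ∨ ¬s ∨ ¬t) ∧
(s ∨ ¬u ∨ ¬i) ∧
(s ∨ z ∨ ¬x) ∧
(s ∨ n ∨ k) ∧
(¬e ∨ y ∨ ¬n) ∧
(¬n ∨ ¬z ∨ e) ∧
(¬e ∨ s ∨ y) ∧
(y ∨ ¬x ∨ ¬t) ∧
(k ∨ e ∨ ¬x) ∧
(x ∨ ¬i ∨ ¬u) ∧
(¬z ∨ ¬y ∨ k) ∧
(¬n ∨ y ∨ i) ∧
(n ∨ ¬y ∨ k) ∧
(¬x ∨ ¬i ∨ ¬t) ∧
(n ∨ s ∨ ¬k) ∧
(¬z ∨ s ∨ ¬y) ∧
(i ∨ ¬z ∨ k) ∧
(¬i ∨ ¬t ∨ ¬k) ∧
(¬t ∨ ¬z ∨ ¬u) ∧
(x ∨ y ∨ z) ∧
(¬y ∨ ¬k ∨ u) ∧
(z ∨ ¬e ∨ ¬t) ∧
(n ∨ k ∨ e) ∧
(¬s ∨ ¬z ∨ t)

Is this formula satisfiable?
Yes

Yes, the formula is satisfiable.

One satisfying assignment is: z=False, s=True, n=False, y=False, x=True, e=True, i=False, t=False, k=False, u=False

Verification: With this assignment, all 50 clauses evaluate to true.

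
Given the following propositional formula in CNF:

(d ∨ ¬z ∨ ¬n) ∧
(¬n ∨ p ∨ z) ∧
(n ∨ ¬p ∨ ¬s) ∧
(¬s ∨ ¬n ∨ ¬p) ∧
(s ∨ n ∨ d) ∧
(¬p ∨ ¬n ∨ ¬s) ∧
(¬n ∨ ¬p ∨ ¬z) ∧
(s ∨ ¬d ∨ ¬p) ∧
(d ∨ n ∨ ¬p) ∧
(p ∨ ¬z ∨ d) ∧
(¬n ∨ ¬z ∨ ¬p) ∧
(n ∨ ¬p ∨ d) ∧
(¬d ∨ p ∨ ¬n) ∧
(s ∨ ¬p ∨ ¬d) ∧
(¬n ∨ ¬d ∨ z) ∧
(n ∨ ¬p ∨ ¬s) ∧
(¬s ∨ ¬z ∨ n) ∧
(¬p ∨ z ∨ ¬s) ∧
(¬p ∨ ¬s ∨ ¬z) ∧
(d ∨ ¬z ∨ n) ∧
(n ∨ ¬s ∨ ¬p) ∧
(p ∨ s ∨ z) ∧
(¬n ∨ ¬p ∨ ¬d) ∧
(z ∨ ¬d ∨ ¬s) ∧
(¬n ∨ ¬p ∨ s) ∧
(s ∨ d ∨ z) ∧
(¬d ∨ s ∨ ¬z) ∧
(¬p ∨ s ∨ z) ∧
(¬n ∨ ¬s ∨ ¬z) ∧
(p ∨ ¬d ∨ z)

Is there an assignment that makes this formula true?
Yes

Yes, the formula is satisfiable.

One satisfying assignment is: s=True, z=False, d=False, p=False, n=False

Verification: With this assignment, all 30 clauses evaluate to true.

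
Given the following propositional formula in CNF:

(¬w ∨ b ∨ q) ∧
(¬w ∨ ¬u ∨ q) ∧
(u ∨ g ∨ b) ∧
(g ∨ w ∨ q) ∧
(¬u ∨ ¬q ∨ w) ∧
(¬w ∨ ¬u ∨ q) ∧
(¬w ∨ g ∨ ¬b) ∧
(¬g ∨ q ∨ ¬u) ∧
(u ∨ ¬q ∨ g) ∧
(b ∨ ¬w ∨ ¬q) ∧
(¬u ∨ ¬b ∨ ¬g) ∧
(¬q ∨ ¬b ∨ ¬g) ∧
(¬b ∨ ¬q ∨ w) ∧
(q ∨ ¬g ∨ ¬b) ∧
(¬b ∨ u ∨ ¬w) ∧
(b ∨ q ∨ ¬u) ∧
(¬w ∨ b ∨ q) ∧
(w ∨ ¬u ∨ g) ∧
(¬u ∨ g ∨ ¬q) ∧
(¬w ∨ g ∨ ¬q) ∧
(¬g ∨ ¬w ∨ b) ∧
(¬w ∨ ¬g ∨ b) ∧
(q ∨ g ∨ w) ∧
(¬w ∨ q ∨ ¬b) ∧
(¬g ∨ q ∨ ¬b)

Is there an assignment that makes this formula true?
Yes

Yes, the formula is satisfiable.

One satisfying assignment is: b=False, u=False, g=True, q=False, w=False

Verification: With this assignment, all 25 clauses evaluate to true.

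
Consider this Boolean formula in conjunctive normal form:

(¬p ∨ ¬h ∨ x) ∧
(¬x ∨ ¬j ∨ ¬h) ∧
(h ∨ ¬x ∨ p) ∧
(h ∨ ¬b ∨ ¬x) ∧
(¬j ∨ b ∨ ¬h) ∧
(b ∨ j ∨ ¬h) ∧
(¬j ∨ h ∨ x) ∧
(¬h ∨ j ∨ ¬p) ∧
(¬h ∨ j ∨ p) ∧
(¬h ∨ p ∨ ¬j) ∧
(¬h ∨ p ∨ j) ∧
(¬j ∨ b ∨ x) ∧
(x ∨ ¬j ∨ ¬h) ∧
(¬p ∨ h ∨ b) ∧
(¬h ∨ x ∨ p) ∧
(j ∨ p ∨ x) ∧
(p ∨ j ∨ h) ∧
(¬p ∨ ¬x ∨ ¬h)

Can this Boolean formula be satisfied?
Yes

Yes, the formula is satisfiable.

One satisfying assignment is: j=False, b=True, x=False, p=True, h=False

Verification: With this assignment, all 18 clauses evaluate to true.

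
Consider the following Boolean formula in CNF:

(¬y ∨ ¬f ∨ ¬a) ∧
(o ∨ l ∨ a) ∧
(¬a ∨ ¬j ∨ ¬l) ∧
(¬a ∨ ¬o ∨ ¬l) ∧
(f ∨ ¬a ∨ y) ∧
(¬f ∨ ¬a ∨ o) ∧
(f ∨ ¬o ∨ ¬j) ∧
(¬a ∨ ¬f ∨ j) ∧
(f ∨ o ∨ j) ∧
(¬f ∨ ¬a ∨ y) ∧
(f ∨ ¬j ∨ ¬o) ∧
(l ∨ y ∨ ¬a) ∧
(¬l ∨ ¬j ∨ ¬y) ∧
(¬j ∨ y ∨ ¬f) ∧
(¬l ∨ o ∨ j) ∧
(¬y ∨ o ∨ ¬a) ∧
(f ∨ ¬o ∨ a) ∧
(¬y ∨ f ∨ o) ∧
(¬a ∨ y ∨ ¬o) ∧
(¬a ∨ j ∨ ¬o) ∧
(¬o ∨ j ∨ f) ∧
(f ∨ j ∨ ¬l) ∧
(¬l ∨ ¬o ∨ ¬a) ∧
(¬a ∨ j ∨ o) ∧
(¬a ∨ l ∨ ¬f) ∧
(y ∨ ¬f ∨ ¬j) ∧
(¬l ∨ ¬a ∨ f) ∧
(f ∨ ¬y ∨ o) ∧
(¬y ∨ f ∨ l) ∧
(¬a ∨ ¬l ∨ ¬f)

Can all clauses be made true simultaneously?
Yes

Yes, the formula is satisfiable.

One satisfying assignment is: o=False, a=False, y=False, j=True, l=True, f=False

Verification: With this assignment, all 30 clauses evaluate to true.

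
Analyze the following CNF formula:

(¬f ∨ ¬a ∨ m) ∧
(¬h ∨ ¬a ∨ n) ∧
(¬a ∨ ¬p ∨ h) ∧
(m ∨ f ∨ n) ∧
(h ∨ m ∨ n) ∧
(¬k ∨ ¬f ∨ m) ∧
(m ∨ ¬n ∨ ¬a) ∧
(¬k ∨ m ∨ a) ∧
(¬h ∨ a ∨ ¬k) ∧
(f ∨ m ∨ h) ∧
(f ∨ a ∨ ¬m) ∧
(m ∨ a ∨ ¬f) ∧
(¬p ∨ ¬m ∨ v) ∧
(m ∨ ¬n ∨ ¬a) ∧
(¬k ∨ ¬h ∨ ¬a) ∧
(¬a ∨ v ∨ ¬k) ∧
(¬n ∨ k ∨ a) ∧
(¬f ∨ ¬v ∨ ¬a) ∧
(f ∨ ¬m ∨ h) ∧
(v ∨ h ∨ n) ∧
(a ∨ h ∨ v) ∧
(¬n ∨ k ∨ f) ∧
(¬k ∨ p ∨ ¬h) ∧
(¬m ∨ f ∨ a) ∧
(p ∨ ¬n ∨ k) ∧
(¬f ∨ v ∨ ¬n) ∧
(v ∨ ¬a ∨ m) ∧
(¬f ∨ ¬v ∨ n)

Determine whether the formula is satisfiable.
Yes

Yes, the formula is satisfiable.

One satisfying assignment is: a=False, p=False, m=True, v=False, h=True, f=True, k=False, n=False

Verification: With this assignment, all 28 clauses evaluate to true.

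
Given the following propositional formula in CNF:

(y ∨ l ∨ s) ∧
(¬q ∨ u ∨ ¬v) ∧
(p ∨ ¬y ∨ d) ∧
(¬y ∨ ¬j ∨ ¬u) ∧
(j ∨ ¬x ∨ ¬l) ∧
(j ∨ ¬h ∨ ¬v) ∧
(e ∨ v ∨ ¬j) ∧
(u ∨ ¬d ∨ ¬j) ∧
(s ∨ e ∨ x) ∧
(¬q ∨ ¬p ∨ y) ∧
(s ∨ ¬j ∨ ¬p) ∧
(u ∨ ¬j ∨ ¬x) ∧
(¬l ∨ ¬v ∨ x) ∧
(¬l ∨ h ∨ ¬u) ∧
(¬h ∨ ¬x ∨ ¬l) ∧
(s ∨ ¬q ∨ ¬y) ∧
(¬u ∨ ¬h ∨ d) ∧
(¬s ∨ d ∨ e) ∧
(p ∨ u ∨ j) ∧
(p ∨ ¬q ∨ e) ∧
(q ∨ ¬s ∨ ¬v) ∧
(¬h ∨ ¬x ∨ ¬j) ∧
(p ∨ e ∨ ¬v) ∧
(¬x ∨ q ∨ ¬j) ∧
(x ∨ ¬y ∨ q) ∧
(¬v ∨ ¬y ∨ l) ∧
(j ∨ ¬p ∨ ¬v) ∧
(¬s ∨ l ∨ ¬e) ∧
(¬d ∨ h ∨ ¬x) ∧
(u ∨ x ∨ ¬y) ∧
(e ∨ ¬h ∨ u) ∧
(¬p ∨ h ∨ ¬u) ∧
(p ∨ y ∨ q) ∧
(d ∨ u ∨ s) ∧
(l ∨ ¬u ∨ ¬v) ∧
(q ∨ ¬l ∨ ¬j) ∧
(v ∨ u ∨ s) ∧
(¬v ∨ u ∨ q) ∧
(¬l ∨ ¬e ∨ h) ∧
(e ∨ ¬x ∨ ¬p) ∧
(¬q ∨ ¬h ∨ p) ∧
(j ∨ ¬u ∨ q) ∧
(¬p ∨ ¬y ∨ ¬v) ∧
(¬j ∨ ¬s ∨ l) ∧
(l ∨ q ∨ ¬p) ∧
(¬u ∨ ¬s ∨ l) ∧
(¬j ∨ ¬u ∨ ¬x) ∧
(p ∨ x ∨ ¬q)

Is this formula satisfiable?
Yes

Yes, the formula is satisfiable.

One satisfying assignment is: x=False, p=True, u=False, s=True, h=False, e=False, y=False, j=False, l=True, v=False, d=True, q=False

Verification: With this assignment, all 48 clauses evaluate to true.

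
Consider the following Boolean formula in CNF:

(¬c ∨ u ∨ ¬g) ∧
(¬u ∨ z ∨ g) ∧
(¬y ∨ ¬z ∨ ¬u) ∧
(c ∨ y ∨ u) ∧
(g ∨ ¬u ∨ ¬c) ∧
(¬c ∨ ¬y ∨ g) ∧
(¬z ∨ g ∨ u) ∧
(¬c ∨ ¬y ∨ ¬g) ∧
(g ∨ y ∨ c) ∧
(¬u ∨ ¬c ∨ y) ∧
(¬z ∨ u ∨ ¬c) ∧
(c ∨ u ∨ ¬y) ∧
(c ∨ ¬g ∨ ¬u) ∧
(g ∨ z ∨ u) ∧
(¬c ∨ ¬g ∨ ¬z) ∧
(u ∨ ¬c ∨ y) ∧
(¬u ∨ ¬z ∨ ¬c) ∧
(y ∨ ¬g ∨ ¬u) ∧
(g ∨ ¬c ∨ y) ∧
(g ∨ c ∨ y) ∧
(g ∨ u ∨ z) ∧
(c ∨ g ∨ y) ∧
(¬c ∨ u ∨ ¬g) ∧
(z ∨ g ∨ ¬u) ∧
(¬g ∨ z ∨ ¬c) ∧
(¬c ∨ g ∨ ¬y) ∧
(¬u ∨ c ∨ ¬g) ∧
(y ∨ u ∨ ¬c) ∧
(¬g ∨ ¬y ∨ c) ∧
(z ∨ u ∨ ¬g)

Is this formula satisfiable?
No

No, the formula is not satisfiable.

No assignment of truth values to the variables can make all 30 clauses true simultaneously.

The formula is UNSAT (unsatisfiable).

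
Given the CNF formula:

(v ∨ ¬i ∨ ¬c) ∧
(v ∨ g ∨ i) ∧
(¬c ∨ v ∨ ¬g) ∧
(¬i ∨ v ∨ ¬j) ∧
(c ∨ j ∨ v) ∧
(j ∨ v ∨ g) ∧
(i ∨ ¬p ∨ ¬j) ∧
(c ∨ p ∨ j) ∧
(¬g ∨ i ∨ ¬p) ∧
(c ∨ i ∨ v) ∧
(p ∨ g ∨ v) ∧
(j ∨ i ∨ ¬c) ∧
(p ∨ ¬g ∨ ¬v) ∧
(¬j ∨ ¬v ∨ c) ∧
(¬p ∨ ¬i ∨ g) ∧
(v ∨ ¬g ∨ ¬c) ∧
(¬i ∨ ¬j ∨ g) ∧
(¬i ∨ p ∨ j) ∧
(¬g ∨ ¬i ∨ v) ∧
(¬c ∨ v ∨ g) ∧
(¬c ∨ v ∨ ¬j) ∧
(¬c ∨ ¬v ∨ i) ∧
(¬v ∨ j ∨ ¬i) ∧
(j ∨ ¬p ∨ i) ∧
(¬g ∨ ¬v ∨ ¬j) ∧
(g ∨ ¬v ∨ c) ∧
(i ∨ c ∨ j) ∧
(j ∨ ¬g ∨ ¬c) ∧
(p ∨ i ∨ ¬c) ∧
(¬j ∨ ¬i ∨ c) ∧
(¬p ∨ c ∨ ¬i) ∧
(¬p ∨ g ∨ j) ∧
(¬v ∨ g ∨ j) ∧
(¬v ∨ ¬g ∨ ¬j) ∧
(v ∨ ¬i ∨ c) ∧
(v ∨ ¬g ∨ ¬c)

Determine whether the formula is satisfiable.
No

No, the formula is not satisfiable.

No assignment of truth values to the variables can make all 36 clauses true simultaneously.

The formula is UNSAT (unsatisfiable).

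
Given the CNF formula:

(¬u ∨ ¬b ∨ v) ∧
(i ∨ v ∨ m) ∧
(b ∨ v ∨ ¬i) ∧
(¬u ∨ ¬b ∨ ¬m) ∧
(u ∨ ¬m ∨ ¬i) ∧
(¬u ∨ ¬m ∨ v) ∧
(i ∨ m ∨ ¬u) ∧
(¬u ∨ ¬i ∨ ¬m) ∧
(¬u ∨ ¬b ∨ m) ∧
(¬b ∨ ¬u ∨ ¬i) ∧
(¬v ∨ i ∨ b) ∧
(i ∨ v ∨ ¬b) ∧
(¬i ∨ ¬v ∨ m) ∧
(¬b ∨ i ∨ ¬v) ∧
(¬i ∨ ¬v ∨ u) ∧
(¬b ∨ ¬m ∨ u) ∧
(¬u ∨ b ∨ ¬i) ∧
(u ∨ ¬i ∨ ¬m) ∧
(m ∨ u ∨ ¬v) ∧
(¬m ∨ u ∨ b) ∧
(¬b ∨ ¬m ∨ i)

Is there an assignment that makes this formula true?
Yes

Yes, the formula is satisfiable.

One satisfying assignment is: b=True, i=True, m=False, u=False, v=False

Verification: With this assignment, all 21 clauses evaluate to true.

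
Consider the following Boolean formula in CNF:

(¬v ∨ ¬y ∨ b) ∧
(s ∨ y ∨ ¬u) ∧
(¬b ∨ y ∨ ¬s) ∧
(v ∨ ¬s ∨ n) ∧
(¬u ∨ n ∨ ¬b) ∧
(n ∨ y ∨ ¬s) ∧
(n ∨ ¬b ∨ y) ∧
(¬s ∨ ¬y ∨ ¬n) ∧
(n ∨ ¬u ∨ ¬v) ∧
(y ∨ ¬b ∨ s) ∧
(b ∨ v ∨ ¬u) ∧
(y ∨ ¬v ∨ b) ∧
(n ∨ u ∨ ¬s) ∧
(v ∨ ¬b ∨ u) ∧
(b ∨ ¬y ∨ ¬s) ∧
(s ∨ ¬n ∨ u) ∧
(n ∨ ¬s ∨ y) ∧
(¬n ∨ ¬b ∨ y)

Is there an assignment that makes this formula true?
Yes

Yes, the formula is satisfiable.

One satisfying assignment is: b=False, y=False, n=False, u=False, v=False, s=False

Verification: With this assignment, all 18 clauses evaluate to true.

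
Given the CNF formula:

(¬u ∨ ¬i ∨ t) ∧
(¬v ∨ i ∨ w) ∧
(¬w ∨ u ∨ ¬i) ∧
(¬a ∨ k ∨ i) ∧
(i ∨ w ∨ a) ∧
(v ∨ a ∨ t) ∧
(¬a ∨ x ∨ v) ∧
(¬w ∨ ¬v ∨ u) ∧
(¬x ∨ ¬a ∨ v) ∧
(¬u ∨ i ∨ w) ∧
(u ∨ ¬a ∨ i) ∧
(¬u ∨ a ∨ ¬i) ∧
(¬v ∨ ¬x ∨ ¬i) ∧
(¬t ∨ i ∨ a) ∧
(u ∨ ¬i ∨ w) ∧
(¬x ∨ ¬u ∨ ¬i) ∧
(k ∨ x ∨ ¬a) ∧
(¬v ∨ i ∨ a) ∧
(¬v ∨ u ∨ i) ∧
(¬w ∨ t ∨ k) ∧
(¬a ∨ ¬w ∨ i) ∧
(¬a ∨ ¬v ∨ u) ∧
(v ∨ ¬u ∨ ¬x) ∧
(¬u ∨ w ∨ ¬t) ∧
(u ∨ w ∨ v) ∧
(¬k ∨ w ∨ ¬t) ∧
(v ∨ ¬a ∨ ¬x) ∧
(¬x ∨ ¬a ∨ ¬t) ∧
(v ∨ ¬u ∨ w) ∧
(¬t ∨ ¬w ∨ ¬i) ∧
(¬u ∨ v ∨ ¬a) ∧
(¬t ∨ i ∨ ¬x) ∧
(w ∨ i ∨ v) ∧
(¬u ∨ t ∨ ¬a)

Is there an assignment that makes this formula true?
No

No, the formula is not satisfiable.

No assignment of truth values to the variables can make all 34 clauses true simultaneously.

The formula is UNSAT (unsatisfiable).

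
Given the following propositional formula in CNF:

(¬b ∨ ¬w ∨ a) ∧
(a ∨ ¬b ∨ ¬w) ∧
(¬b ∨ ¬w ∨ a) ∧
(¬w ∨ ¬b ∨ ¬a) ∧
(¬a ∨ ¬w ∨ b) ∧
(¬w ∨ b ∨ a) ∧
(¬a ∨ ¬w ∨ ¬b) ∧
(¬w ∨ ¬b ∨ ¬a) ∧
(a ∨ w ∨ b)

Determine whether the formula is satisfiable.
Yes

Yes, the formula is satisfiable.

One satisfying assignment is: w=False, a=False, b=True

Verification: With this assignment, all 9 clauses evaluate to true.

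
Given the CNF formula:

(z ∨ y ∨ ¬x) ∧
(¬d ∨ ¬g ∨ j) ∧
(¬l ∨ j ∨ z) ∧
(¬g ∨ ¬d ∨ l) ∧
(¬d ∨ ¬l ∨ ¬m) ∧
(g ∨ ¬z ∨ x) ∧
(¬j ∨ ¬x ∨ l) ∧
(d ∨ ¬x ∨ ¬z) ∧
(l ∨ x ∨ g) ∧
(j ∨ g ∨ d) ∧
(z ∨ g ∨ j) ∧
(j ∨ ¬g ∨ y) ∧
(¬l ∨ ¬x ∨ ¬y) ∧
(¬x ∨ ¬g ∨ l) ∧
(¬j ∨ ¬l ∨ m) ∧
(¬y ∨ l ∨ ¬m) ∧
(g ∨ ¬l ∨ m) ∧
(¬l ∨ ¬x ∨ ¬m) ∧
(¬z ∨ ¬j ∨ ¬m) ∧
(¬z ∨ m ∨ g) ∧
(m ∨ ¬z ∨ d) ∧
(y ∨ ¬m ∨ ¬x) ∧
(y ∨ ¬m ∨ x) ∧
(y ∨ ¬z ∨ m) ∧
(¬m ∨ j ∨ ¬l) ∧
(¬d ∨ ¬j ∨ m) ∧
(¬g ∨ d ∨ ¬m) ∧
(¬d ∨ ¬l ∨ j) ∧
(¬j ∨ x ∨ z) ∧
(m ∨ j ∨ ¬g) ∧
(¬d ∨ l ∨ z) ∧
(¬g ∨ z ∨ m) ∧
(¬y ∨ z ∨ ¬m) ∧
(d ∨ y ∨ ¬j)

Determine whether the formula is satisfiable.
No

No, the formula is not satisfiable.

No assignment of truth values to the variables can make all 34 clauses true simultaneously.

The formula is UNSAT (unsatisfiable).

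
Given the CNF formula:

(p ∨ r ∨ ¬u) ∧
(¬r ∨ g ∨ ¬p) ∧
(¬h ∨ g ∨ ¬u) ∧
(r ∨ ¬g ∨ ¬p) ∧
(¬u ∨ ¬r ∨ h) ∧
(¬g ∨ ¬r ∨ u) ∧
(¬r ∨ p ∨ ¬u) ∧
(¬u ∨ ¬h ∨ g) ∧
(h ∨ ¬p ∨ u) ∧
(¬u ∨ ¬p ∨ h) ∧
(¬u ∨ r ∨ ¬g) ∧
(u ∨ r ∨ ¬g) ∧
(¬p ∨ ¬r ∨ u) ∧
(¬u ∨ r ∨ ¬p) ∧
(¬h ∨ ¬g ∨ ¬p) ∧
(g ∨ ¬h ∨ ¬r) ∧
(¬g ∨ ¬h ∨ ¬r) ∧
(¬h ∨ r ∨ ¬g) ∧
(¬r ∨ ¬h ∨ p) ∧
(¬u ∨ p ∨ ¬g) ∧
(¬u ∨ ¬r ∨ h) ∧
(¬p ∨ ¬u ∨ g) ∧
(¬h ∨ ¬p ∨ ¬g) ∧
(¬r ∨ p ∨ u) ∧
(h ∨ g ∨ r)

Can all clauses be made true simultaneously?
Yes

Yes, the formula is satisfiable.

One satisfying assignment is: p=False, u=False, h=True, g=False, r=False

Verification: With this assignment, all 25 clauses evaluate to true.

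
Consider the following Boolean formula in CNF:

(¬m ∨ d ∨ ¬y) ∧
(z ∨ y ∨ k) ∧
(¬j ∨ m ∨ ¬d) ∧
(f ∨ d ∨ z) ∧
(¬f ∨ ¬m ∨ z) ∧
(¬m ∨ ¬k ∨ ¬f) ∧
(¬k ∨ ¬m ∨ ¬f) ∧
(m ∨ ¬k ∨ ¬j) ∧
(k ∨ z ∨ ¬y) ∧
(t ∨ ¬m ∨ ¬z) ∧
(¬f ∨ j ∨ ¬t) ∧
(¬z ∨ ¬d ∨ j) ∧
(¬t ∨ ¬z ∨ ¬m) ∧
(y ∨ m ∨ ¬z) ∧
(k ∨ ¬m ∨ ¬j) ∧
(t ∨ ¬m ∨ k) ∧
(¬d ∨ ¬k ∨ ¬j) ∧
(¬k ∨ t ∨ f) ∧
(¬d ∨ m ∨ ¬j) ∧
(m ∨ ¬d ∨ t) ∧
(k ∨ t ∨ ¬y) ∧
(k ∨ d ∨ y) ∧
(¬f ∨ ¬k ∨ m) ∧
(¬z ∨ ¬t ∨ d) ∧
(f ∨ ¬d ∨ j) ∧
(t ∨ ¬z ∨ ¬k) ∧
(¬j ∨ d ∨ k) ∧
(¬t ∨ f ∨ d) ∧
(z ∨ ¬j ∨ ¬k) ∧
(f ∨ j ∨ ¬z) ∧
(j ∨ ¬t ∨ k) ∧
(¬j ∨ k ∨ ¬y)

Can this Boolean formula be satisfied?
No

No, the formula is not satisfiable.

No assignment of truth values to the variables can make all 32 clauses true simultaneously.

The formula is UNSAT (unsatisfiable).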